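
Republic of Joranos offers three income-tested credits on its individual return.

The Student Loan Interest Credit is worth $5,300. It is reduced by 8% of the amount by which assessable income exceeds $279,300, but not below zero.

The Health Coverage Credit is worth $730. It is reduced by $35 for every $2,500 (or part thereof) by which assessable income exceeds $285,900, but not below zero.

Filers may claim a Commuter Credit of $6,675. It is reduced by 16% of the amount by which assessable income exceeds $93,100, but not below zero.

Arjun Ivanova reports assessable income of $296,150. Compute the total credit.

Student Loan Interest Credit: 8% of the $16,850 excess over $279,300 is $1,348; credit = $5,300 − $1,348 = $3,952.
Health Coverage Credit: income exceeds $285,900 by $10,250, which is 5 full-or-partial $2,500 increments; reduction = 5 × $35 = $175, leaving $555.
Commuter Credit: 16% of the $203,050 excess over $93,100 is $32,488 ≥ base, so the credit is $0.
Total: $3,952 + $555 + $0 = $4,507.

$4,507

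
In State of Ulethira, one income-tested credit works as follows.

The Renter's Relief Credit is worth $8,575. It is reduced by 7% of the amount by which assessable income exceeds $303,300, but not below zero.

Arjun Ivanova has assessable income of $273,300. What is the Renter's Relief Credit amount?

Renter's Relief Credit: $273,300 is at or below the $303,300 threshold, so the full $8,575 applies.

$8,575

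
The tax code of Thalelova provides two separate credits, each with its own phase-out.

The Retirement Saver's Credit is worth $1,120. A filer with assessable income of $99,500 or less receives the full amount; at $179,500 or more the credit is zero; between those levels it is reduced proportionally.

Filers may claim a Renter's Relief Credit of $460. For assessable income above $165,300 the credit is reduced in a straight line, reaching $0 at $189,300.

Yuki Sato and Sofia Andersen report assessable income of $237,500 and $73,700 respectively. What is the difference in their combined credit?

$1,580

Yuki ($237,500): Retirement Saver's Credit: $237,500 is at or above $179,500, so the credit is $0. Renter's Relief Credit: $237,500 is at or above $189,300, so the credit is $0. total $0 + $0 = $0
Sofia ($73,700): Retirement Saver's Credit: $73,700 is at or below the $99,500 threshold, so the full $1,120 applies. Renter's Relief Credit: $73,700 is at or below the $165,300 threshold, so the full $460 applies. total $1,120 + $460 = $1,580
Difference: |$0 − $1,580| = $1,580.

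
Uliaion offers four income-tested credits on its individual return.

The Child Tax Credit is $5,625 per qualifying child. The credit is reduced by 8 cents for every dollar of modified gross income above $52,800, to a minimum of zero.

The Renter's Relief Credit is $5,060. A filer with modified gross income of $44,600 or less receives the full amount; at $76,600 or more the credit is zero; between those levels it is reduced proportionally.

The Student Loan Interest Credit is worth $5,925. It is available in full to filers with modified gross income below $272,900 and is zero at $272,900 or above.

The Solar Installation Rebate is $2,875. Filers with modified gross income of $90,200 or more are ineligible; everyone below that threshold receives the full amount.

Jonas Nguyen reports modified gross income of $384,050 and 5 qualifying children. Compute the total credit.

$1,625

Child Tax Credit: base = 5 × $5,625 = $28,125. 8% of the $331,250 excess over $52,800 is $26,500; credit = $28,125 − $26,500 = $1,625.
Renter's Relief Credit: $384,050 is at or above $76,600, so the credit is $0.
Student Loan Interest Credit: $384,050 meets or exceeds the $272,900 cutoff, so the credit is $0.
Solar Installation Rebate: $384,050 meets or exceeds the $90,200 cutoff, so the credit is $0.
Total: $1,625 + $0 + $0 + $0 = $1,625.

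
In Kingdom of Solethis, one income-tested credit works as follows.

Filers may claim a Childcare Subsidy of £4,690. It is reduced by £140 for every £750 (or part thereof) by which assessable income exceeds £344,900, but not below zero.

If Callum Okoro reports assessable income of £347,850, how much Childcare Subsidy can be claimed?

Childcare Subsidy: income exceeds £344,900 by £2,950, which is 4 full-or-partial £750 increments; reduction = 4 × £140 = £560, leaving £4,130.

£4,130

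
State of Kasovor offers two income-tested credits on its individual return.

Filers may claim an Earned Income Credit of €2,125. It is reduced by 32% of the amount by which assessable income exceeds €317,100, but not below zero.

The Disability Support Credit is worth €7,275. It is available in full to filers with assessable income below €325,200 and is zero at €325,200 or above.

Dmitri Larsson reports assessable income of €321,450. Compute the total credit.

€8,008

Earned Income Credit: 32% of the €4,350 excess over €317,100 is €1,392; credit = €2,125 − €1,392 = €733.
Disability Support Credit: €321,450 is below the €325,200 cutoff, so the full €7,275 applies.
Total: €733 + €7,275 = €8,008.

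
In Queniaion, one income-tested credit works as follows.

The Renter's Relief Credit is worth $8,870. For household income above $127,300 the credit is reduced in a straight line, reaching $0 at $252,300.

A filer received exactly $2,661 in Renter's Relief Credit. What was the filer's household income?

$214,800

$2,661 is 2,661/8,870 of the full $8,870, so 6,209/8,870 of the $125,000 range has been used: income = $127,300 + $125,000 × 6,209/8,870 = $214,800.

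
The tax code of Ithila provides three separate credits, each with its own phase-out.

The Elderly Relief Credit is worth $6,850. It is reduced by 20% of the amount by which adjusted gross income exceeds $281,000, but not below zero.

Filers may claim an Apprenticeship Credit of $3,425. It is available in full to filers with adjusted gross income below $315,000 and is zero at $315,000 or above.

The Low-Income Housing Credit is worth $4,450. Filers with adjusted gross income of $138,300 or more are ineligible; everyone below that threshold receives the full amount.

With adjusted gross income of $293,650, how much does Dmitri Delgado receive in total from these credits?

$7,745

Elderly Relief Credit: 20% of the $12,650 excess over $281,000 is $2,530; credit = $6,850 − $2,530 = $4,320.
Apprenticeship Credit: $293,650 is below the $315,000 cutoff, so the full $3,425 applies.
Low-Income Housing Credit: $293,650 meets or exceeds the $138,300 cutoff, so the credit is $0.
Total: $4,320 + $3,425 + $0 = $7,745.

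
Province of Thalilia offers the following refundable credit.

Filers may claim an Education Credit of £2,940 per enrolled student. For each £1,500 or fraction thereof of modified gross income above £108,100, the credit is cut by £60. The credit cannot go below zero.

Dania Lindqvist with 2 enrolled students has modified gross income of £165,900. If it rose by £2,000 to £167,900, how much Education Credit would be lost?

£60

At £165,900 — base = 2 × £2,940 = £5,880. income exceeds £108,100 by £57,800, which is 39 full-or-partial £1,500 increments; reduction = 39 × £60 = £2,340, leaving £3,540.
At £167,900 — base = 2 × £2,940 = £5,880. income exceeds £108,100 by £59,800, which is 40 full-or-partial £1,500 increments; reduction = 40 × £60 = £2,400, leaving £3,480.
Lost: £3,540 − £3,480 = £60.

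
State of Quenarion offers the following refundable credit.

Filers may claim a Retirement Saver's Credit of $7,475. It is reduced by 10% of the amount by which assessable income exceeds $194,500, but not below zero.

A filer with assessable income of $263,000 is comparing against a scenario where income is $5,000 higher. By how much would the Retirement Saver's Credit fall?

$500

At $263,000 — 10% of the $68,500 excess over $194,500 is $6,850; credit = $7,475 − $6,850 = $625.
At $268,000 — 10% of the $73,500 excess over $194,500 is $7,350; credit = $7,475 − $7,350 = $125.
Lost: $625 − $125 = $500.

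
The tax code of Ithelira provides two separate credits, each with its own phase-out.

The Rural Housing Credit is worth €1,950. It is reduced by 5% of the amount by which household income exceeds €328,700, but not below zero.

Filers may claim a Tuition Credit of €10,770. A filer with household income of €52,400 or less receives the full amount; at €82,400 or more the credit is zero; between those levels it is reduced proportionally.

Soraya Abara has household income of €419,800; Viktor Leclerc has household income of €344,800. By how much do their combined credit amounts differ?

Soraya (€419,800): Rural Housing Credit: 5% of the €91,100 excess over €328,700 is €4,555 ≥ base, so the credit is €0. Tuition Credit: €419,800 is at or above €82,400, so the credit is €0. total €0 + €0 = €0
Viktor (€344,800): Rural Housing Credit: 5% of the €16,100 excess over €328,700 is €805; credit = €1,950 − €805 = €1,145. Tuition Credit: €344,800 is at or above €82,400, so the credit is €0. total €1,145 + €0 = €1,145
Difference: |€0 − €1,145| = €1,145.

€1,145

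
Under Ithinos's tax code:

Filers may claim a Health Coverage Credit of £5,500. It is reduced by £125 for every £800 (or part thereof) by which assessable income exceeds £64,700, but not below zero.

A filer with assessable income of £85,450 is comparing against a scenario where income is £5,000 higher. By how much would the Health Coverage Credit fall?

At £85,450 — income exceeds £64,700 by £20,750, which is 26 full-or-partial £800 increments; reduction = 26 × £125 = £3,250, leaving £2,250.
At £90,450 — income exceeds £64,700 by £25,750, which is 33 full-or-partial £800 increments; reduction = 33 × £125 = £4,125, leaving £1,375.
Lost: £2,250 − £1,375 = £875.

£875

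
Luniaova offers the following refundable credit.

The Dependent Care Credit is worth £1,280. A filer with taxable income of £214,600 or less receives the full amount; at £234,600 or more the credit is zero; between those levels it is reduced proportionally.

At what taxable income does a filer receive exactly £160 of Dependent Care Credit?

£160 is 160/1,280 of the full £1,280, so 1,120/1,280 of the £20,000 range has been used: income = £214,600 + £20,000 × 1,120/1,280 = £232,100.

£232,100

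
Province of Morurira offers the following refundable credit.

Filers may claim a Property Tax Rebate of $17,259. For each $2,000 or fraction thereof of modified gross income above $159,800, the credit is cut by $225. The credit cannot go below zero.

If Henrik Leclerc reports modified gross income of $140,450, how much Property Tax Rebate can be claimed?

$17,259

Property Tax Rebate: $140,450 is at or below the $159,800 threshold, so the full $17,259 applies.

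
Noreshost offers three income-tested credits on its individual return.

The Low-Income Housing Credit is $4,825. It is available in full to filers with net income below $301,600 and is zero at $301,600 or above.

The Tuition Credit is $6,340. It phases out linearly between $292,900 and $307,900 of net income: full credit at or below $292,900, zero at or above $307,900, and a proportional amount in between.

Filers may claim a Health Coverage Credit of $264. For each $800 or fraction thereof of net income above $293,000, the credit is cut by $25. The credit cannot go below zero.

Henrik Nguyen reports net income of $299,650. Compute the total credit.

Low-Income Housing Credit: $299,650 is below the $301,600 cutoff, so the full $4,825 applies.
Tuition Credit: $299,650 is $6,750 into a $15,000 phase-out range, leaving 8,250/15,000 of the credit: $6,340 × 8,250/15,000 = $3,487.
Health Coverage Credit: income exceeds $293,000 by $6,650, which is 9 full-or-partial $800 increments; reduction = 9 × $25 = $225, leaving $39.
Total: $4,825 + $3,487 + $39 = $8,351.

$8,351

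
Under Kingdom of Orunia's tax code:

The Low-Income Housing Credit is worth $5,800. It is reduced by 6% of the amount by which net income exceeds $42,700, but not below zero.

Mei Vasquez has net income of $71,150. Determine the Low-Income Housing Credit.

Low-Income Housing Credit: 6% of the $28,450 excess over $42,700 is $1,707; credit = $5,800 − $1,707 = $4,093.

$4,093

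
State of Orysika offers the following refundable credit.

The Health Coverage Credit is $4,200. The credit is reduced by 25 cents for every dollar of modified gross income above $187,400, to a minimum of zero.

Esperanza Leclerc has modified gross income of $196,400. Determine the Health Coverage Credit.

Health Coverage Credit: 25% of the $9,000 excess over $187,400 is $2,250; credit = $4,200 − $2,250 = $1,950.

$1,950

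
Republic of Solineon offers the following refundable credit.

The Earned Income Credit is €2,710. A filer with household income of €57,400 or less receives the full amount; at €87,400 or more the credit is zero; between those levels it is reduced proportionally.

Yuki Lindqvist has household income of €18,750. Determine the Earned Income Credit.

Earned Income Credit: €18,750 is at or below the €57,400 threshold, so the full €2,710 applies.

€2,710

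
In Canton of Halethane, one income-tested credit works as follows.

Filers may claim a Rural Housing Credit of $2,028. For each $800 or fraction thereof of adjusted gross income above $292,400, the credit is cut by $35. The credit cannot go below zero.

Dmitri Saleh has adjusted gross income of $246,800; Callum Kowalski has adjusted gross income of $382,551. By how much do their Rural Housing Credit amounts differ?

$2,028

Dmitri ($246,800): Rural Housing Credit: $246,800 is at or below the $292,400 threshold, so the full $2,028 applies.
Callum ($382,551): Rural Housing Credit: income exceeds $292,400 by $90,151 → 113 increments × $35 = $3,955 ≥ base, so the credit is $0.
Difference: |$2,028 − $0| = $2,028.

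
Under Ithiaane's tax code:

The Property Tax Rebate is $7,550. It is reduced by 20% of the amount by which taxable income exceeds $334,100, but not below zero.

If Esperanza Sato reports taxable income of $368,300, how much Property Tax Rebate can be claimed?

Property Tax Rebate: 20% of the $34,200 excess over $334,100 is $6,840; credit = $7,550 − $6,840 = $710.

$710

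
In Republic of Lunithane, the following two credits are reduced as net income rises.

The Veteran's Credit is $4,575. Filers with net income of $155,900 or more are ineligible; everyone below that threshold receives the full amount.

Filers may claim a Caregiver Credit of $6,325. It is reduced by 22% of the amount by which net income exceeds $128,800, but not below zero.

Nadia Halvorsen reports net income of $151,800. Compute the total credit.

$5,840

Veteran's Credit: $151,800 is below the $155,900 cutoff, so the full $4,575 applies.
Caregiver Credit: 22% of the $23,000 excess over $128,800 is $5,060; credit = $6,325 − $5,060 = $1,265.
Total: $4,575 + $1,265 = $5,840.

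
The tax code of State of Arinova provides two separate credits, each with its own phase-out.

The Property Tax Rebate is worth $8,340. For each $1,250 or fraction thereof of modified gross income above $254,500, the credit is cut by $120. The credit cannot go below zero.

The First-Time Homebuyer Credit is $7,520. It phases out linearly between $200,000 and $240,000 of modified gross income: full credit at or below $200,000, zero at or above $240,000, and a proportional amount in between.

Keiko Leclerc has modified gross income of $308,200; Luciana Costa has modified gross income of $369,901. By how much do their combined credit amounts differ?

$3,180

Keiko ($308,200): Property Tax Rebate: income exceeds $254,500 by $53,700, which is 43 full-or-partial $1,250 increments; reduction = 43 × $120 = $5,160, leaving $3,180. First-Time Homebuyer Credit: $308,200 is at or above $240,000, so the credit is $0. total $3,180 + $0 = $3,180
Luciana ($369,901): Property Tax Rebate: income exceeds $254,500 by $115,401 → 93 increments × $120 = $11,160 ≥ base, so the credit is $0. First-Time Homebuyer Credit: $369,901 is at or above $240,000, so the credit is $0. total $0 + $0 = $0
Difference: |$3,180 − $0| = $3,180.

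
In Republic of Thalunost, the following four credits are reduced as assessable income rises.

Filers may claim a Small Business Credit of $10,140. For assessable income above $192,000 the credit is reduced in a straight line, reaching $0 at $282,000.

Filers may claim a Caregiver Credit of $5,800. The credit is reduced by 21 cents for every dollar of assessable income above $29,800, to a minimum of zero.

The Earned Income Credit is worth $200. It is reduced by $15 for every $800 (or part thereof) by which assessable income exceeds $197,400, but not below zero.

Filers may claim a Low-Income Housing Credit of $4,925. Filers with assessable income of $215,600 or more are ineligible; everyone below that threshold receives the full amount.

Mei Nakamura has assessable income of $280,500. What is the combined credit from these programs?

Small Business Credit: $280,500 is $88,500 into a $90,000 phase-out range, leaving 1,500/90,000 of the credit: $10,140 × 1,500/90,000 = $169.
Caregiver Credit: 21% of the $250,700 excess over $29,800 is $52,647 ≥ base, so the credit is $0.
Earned Income Credit: income exceeds $197,400 by $83,100 → 104 increments × $15 = $1,560 ≥ base, so the credit is $0.
Low-Income Housing Credit: $280,500 meets or exceeds the $215,600 cutoff, so the credit is $0.
Total: $169 + $0 + $0 + $0 = $169.

$169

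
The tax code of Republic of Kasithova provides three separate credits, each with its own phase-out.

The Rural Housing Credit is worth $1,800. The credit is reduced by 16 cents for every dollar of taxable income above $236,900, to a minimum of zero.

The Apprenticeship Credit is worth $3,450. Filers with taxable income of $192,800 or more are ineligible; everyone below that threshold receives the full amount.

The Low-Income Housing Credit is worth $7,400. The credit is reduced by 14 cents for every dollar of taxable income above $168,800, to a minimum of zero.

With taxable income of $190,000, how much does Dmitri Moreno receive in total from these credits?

Rural Housing Credit: $190,000 is at or below the $236,900 threshold, so the full $1,800 applies.
Apprenticeship Credit: $190,000 is below the $192,800 cutoff, so the full $3,450 applies.
Low-Income Housing Credit: 14% of the $21,200 excess over $168,800 is $2,968; credit = $7,400 − $2,968 = $4,432.
Total: $1,800 + $3,450 + $4,432 = $9,682.

$9,682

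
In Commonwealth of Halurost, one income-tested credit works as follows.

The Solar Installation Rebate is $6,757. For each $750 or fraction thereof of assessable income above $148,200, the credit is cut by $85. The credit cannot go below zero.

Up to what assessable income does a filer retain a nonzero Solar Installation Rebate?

After 79 increments the reduction is 79 × $85 = $6,715, leaving $42; one more increment wipes it out. Increment 79 ends at excess 79 × $750 = $59,250, so the highest qualifying income is $148,200 + $59,250 = $207,450.

$207,450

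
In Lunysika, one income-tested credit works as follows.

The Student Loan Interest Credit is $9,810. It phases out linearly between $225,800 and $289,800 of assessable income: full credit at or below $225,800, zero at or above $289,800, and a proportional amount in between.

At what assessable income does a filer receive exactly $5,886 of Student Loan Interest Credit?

$5,886 is 5,886/9,810 of the full $9,810, so 3,924/9,810 of the $64,000 range has been used: income = $225,800 + $64,000 × 3,924/9,810 = $251,400.

$251,400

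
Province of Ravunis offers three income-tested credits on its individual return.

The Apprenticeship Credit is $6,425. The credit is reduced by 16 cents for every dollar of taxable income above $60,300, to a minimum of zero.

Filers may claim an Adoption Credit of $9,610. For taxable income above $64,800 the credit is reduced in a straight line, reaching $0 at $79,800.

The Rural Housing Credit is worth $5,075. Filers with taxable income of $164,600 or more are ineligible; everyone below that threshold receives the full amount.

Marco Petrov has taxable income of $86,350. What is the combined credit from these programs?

$7,332

Apprenticeship Credit: 16% of the $26,050 excess over $60,300 is $4,168; credit = $6,425 − $4,168 = $2,257.
Adoption Credit: $86,350 is at or above $79,800, so the credit is $0.
Rural Housing Credit: $86,350 is below the $164,600 cutoff, so the full $5,075 applies.
Total: $2,257 + $0 + $5,075 = $7,332.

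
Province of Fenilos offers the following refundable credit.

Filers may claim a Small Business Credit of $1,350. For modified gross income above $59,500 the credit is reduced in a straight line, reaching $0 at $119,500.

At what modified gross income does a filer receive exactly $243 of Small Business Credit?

$243 is 243/1,350 of the full $1,350, so 1,107/1,350 of the $60,000 range has been used: income = $59,500 + $60,000 × 1,107/1,350 = $108,700.

$108,700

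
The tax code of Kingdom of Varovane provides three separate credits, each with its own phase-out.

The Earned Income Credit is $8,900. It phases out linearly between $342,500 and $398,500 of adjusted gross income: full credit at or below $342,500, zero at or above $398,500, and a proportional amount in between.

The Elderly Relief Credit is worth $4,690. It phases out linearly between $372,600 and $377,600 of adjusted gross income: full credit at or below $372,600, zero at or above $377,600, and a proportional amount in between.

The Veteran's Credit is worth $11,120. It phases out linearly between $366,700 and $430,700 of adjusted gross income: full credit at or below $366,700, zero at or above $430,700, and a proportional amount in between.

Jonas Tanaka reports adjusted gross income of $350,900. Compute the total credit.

Earned Income Credit: $350,900 is $8,400 into a $56,000 phase-out range, leaving 47,600/56,000 of the credit: $8,900 × 47,600/56,000 = $7,565.
Elderly Relief Credit: $350,900 is at or below the $372,600 threshold, so the full $4,690 applies.
Veteran's Credit: $350,900 is at or below the $366,700 threshold, so the full $11,120 applies.
Total: $7,565 + $4,690 + $11,120 = $23,375.

$23,375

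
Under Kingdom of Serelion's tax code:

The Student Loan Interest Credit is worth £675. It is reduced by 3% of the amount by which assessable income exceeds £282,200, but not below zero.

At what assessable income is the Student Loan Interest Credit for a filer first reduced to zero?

The credit falls by 3% of each pound above £282,200, so it reaches zero when the excess is £675 / 3% = £22,500: income = £282,200 + £22,500 = £304,700.

£304,700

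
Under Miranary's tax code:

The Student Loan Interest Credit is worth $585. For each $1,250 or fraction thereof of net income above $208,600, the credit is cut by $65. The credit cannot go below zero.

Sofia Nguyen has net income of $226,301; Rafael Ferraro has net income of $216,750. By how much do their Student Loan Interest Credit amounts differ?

$130

Sofia ($226,301): Student Loan Interest Credit: income exceeds $208,600 by $17,701 → 15 increments × $65 = $975 ≥ base, so the credit is $0.
Rafael ($216,750): Student Loan Interest Credit: income exceeds $208,600 by $8,150, which is 7 full-or-partial $1,250 increments; reduction = 7 × $65 = $455, leaving $130.
Difference: |$0 − $130| = $130.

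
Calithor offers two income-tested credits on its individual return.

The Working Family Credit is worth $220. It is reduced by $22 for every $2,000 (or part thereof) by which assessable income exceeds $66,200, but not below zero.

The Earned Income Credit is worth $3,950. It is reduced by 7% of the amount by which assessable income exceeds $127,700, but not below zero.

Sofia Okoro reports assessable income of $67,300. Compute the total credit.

Working Family Credit: income exceeds $66,200 by $1,100, which is 1 full-or-partial $2,000 increment; reduction = 1 × $22 = $22, leaving $198.
Earned Income Credit: $67,300 is at or below the $127,700 threshold, so the full $3,950 applies.
Total: $198 + $3,950 = $4,148.

$4,148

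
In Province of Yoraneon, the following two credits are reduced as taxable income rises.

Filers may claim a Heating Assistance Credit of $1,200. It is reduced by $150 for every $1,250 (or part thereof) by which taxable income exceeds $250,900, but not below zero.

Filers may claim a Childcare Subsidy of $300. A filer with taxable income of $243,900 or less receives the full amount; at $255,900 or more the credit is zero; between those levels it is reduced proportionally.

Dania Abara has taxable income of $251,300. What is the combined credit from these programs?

$1,165

Heating Assistance Credit: income exceeds $250,900 by $400, which is 1 full-or-partial $1,250 increment; reduction = 1 × $150 = $150, leaving $1,050.
Childcare Subsidy: $251,300 is $7,400 into a $12,000 phase-out range, leaving 4,600/12,000 of the credit: $300 × 4,600/12,000 = $115.
Total: $1,050 + $115 = $1,165.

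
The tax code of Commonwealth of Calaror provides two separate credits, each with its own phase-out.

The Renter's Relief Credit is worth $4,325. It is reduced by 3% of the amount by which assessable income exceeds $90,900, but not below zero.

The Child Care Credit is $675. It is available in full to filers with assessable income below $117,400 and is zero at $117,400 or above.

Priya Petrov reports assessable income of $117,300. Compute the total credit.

$4,208

Renter's Relief Credit: 3% of the $26,400 excess over $90,900 is $792; credit = $4,325 − $792 = $3,533.
Child Care Credit: $117,300 is below the $117,400 cutoff, so the full $675 applies.
Total: $3,533 + $675 = $4,208.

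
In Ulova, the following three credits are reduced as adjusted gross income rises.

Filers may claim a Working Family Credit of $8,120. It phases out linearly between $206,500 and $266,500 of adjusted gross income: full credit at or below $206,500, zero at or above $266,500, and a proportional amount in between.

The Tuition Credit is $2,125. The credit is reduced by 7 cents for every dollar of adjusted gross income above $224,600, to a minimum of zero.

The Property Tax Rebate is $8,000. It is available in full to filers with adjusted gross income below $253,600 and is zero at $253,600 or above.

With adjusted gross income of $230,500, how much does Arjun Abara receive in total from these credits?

$14,584

Working Family Credit: $230,500 is $24,000 into a $60,000 phase-out range, leaving 36,000/60,000 of the credit: $8,120 × 36,000/60,000 = $4,872.
Tuition Credit: 7% of the $5,900 excess over $224,600 is $413; credit = $2,125 − $413 = $1,712.
Property Tax Rebate: $230,500 is below the $253,600 cutoff, so the full $8,000 applies.
Total: $4,872 + $1,712 + $8,000 = $14,584.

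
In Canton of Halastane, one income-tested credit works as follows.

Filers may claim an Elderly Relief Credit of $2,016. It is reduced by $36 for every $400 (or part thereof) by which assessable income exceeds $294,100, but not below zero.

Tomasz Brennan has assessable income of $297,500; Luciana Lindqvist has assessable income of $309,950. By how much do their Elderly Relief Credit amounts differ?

$1,116

Tomasz ($297,500): Elderly Relief Credit: income exceeds $294,100 by $3,400, which is 9 full-or-partial $400 increments; reduction = 9 × $36 = $324, leaving $1,692.
Luciana ($309,950): Elderly Relief Credit: income exceeds $294,100 by $15,850, which is 40 full-or-partial $400 increments; reduction = 40 × $36 = $1,440, leaving $576.
Difference: |$1,692 − $576| = $1,116.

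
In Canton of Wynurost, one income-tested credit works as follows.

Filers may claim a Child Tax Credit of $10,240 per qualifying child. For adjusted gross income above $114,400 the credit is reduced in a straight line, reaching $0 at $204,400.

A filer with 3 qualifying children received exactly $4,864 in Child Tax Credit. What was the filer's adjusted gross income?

$190,150

Full credit = 3 × $10,240 = $30,720.
$4,864 is 4,864/30,720 of the full $30,720, so 25,856/30,720 of the $90,000 range has been used: income = $114,400 + $90,000 × 25,856/30,720 = $190,150.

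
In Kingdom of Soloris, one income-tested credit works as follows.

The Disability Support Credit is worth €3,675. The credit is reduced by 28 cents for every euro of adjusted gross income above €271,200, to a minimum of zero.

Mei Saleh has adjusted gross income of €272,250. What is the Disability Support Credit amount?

€3,381

Disability Support Credit: 28% of the €1,050 excess over €271,200 is €294; credit = €3,675 − €294 = €3,381.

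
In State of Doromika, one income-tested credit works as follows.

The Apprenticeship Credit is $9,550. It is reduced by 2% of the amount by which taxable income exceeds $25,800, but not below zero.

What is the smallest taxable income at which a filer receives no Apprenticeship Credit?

The credit falls by 2% of each dollar above $25,800, so it reaches zero when the excess is $9,550 / 2% = $477,500: income = $25,800 + $477,500 = $503,300.

$503,300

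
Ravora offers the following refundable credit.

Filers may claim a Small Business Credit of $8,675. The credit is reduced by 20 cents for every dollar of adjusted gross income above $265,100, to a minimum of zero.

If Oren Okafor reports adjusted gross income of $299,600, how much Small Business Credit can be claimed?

$1,775

Small Business Credit: 20% of the $34,500 excess over $265,100 is $6,900; credit = $8,675 − $6,900 = $1,775.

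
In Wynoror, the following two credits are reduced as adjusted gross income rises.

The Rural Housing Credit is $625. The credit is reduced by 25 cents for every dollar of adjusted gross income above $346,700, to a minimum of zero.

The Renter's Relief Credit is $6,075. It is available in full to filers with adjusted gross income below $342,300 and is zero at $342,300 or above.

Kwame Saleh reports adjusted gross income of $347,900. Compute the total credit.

Rural Housing Credit: 25% of the $1,200 excess over $346,700 is $300; credit = $625 − $300 = $325.
Renter's Relief Credit: $347,900 meets or exceeds the $342,300 cutoff, so the credit is $0.
Total: $325 + $0 = $325.

$325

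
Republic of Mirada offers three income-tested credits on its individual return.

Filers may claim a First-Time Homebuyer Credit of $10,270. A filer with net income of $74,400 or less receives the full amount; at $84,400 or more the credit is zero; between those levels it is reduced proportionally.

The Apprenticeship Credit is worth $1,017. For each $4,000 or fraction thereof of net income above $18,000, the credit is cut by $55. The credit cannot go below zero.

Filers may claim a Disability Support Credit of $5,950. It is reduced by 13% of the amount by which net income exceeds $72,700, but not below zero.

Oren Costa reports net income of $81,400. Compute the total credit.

First-Time Homebuyer Credit: $81,400 is $7,000 into a $10,000 phase-out range, leaving 3,000/10,000 of the credit: $10,270 × 3,000/10,000 = $3,081.
Apprenticeship Credit: income exceeds $18,000 by $63,400, which is 16 full-or-partial $4,000 increments; reduction = 16 × $55 = $880, leaving $137.
Disability Support Credit: 13% of the $8,700 excess over $72,700 is $1,131; credit = $5,950 − $1,131 = $4,819.
Total: $3,081 + $137 + $4,819 = $8,037.

$8,037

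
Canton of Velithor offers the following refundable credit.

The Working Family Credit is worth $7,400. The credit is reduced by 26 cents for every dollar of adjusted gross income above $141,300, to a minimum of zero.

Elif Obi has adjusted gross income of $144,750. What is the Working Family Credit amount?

Working Family Credit: 26% of the $3,450 excess over $141,300 is $897; credit = $7,400 − $897 = $6,503.

$6,503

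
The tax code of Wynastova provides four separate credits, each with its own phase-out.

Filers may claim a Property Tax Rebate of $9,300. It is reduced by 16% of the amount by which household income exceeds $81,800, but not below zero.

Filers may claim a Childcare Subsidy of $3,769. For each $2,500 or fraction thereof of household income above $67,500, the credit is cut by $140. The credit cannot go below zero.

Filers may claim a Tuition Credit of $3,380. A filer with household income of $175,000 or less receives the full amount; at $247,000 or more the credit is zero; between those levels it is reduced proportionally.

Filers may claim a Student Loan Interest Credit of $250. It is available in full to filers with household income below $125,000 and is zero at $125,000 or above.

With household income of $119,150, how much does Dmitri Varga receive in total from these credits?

Property Tax Rebate: 16% of the $37,350 excess over $81,800 is $5,976; credit = $9,300 − $5,976 = $3,324.
Childcare Subsidy: income exceeds $67,500 by $51,650, which is 21 full-or-partial $2,500 increments; reduction = 21 × $140 = $2,940, leaving $829.
Tuition Credit: $119,150 is at or below the $175,000 threshold, so the full $3,380 applies.
Student Loan Interest Credit: $119,150 is below the $125,000 cutoff, so the full $250 applies.
Total: $3,324 + $829 + $3,380 + $250 = $7,783.

$7,783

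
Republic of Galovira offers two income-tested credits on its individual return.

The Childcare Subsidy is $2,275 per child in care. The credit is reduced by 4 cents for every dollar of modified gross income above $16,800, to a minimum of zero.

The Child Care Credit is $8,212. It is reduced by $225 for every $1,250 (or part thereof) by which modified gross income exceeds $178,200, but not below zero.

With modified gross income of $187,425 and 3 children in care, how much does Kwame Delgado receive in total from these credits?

Childcare Subsidy: base = 3 × $2,275 = $6,825. 4% of the $170,625 excess over $16,800 is $6,825 ≥ base, so the credit is $0.
Child Care Credit: income exceeds $178,200 by $9,225, which is 8 full-or-partial $1,250 increments; reduction = 8 × $225 = $1,800, leaving $6,412.
Total: $0 + $6,412 = $6,412.

$6,412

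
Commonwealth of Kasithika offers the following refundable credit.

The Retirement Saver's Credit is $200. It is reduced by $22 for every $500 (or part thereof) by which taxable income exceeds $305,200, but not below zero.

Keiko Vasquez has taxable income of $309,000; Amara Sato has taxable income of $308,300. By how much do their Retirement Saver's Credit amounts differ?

Keiko ($309,000): Retirement Saver's Credit: income exceeds $305,200 by $3,800, which is 8 full-or-partial $500 increments; reduction = 8 × $22 = $176, leaving $24.
Amara ($308,300): Retirement Saver's Credit: income exceeds $305,200 by $3,100, which is 7 full-or-partial $500 increments; reduction = 7 × $22 = $154, leaving $46.
Difference: |$24 − $46| = $22.

$22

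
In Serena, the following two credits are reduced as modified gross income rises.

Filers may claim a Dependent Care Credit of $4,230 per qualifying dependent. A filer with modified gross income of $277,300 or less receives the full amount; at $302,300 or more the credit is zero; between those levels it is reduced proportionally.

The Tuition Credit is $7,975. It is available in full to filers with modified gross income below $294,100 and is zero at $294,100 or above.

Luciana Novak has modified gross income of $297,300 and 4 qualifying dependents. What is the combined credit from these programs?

Dependent Care Credit: base = 4 × $4,230 = $16,920. $297,300 is $20,000 into a $25,000 phase-out range, leaving 5,000/25,000 of the credit: $16,920 × 5,000/25,000 = $3,384.
Tuition Credit: $297,300 meets or exceeds the $294,100 cutoff, so the credit is $0.
Total: $3,384 + $0 = $3,384.

$3,384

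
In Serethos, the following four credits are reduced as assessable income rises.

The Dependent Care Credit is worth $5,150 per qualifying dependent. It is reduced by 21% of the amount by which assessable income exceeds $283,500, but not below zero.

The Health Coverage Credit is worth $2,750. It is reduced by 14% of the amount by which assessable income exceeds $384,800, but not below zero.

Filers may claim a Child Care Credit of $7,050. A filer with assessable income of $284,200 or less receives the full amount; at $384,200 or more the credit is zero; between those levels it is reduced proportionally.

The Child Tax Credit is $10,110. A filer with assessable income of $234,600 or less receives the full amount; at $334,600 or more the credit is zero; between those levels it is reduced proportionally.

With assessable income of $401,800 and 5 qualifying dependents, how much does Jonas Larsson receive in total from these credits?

Dependent Care Credit: base = 5 × $5,150 = $25,750. 21% of the $118,300 excess over $283,500 is $24,843; credit = $25,750 − $24,843 = $907.
Health Coverage Credit: 14% of the $17,000 excess over $384,800 is $2,380; credit = $2,750 − $2,380 = $370.
Child Care Credit: $401,800 is at or above $384,200, so the credit is $0.
Child Tax Credit: $401,800 is at or above $334,600, so the credit is $0.
Total: $907 + $370 + $0 + $0 = $1,277.

$1,277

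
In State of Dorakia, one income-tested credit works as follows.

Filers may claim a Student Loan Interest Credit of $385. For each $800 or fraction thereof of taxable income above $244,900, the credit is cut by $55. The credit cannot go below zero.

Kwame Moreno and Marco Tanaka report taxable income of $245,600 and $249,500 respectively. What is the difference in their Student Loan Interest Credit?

Kwame ($245,600): Student Loan Interest Credit: income exceeds $244,900 by $700, which is 1 full-or-partial $800 increment; reduction = 1 × $55 = $55, leaving $330.
Marco ($249,500): Student Loan Interest Credit: income exceeds $244,900 by $4,600, which is 6 full-or-partial $800 increments; reduction = 6 × $55 = $330, leaving $55.
Difference: |$330 − $55| = $275.

$275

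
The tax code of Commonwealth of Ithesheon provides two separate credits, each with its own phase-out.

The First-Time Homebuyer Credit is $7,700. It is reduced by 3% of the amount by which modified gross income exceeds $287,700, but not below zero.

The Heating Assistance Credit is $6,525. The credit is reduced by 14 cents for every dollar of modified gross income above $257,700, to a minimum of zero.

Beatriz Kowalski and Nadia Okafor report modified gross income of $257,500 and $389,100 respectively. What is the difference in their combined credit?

Beatriz ($257,500): First-Time Homebuyer Credit: $257,500 is at or below the $287,700 threshold, so the full $7,700 applies. Heating Assistance Credit: $257,500 is at or below the $257,700 threshold, so the full $6,525 applies. total $7,700 + $6,525 = $14,225
Nadia ($389,100): First-Time Homebuyer Credit: 3% of the $101,400 excess over $287,700 is $3,042; credit = $7,700 − $3,042 = $4,658. Heating Assistance Credit: 14% of the $131,400 excess over $257,700 is $18,396 ≥ base, so the credit is $0. total $4,658 + $0 = $4,658
Difference: |$14,225 − $4,658| = $9,567.

$9,567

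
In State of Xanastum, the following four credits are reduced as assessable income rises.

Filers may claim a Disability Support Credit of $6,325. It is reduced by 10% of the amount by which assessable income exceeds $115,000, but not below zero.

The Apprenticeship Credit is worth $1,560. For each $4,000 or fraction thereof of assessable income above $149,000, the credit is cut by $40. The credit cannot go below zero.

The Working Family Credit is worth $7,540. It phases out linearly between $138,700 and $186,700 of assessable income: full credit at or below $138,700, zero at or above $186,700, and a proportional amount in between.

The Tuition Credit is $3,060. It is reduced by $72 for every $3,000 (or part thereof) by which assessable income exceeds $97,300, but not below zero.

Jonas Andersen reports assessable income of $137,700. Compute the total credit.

Disability Support Credit: 10% of the $22,700 excess over $115,000 is $2,270; credit = $6,325 − $2,270 = $4,055.
Apprenticeship Credit: $137,700 is at or below the $149,000 threshold, so the full $1,560 applies.
Working Family Credit: $137,700 is at or below the $138,700 threshold, so the full $7,540 applies.
Tuition Credit: income exceeds $97,300 by $40,400, which is 14 full-or-partial $3,000 increments; reduction = 14 × $72 = $1,008, leaving $2,052.
Total: $4,055 + $1,560 + $7,540 + $2,052 = $15,207.

$15,207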